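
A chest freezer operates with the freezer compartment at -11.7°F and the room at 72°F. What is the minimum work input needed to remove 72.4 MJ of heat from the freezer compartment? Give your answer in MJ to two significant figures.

14 MJ

In absolute terms T_C = 248.87 K and T_H = 295.37 K, so ΔT = 46.50 K.
The reversible limit is COP_R = T_C/ΔT = 5.352, so W_min = Q_C/COP = Q_C·ΔT/T_C.
W_min = 72.40 × 46.50/248.87 = 13.53 MJ.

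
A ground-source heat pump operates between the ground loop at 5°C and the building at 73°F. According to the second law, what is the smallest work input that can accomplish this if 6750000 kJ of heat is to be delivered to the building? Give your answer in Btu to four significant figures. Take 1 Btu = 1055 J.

384400 Btu

In absolute terms T_C = 278.15 K and T_H = 295.93 K, so ΔT = 17.78 K.
The reversible limit is COP_HP = T_H/ΔT = 16.65, so W_min = Q_H/COP = Q_H·ΔT/T_H.
W_min = 6750000 × 17.78/295.93 = 405500 kJ = 384400 Btu.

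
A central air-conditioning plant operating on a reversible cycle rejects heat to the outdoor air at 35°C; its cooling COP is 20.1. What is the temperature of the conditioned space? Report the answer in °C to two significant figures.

20 °C

For a Carnot refrigerator COP_R = T_C/(T_H − T_C), so T_C = COP·T_H/(1 + COP).
With T_H = 308.15 K, T_C = 20.1 × 308.15/21.10 = 293.55 K.
Converting, 293.55 K = 20.40°C.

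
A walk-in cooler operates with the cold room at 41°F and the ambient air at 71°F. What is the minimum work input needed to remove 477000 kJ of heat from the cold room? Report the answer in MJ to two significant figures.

29 MJ

In absolute terms T_C = 278.15 K and T_H = 294.82 K, so ΔT = 16.67 K.
The reversible limit is COP_R = T_C/ΔT = 16.69, so W_min = Q_C/COP = Q_C·ΔT/T_C.
W_min = 477000 × 16.67/278.15 = 28580 kJ = 28.58 MJ.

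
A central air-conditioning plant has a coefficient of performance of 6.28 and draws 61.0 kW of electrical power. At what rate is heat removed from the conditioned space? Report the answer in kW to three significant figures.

Q̇_C = COP × Ẇ = 6.28 × 61.00 = 383.1 kW.

383 kW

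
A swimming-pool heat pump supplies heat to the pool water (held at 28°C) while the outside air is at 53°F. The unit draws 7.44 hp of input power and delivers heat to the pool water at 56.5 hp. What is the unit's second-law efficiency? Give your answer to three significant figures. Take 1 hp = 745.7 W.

COP_actual = Q̇_H/Ẇ = 56.50/7.440 = 7.594.
In absolute terms T_C = 284.82 K and T_H = 301.15 K, so ΔT = 16.33 K.
COP_Carnot = T_H/ΔT = 301.15/16.33 = 18.44.
η_II = COP_actual/COP_Carnot = 7.594/18.44 = 0.4119.

0.412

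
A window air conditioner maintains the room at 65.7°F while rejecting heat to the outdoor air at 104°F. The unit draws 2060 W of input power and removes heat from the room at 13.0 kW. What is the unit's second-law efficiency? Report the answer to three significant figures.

0.460

Converting, Q̇_C = 13.00 kW = 13000 W, so COP_actual = Q̇_C/Ẇ = 13000/2060 = 6.311.
In absolute terms T_C = 291.87 K and T_H = 313.15 K, so ΔT = 21.28 K.
COP_Carnot = T_C/ΔT = 291.87/21.28 = 13.72.
η_II = COP_actual/COP_Carnot = 6.311/13.72 = 0.4601.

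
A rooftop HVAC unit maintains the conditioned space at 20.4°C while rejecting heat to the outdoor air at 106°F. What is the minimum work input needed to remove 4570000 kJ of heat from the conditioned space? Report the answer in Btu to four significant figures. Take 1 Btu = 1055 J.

In absolute terms T_C = 293.55 K and T_H = 314.26 K, so ΔT = 20.71 K.
The reversible limit is COP_R = T_C/ΔT = 14.17, so W_min = Q_C/COP = Q_C·ΔT/T_C.
W_min = 4570000 × 20.71/293.55 = 322400 kJ = 305600 Btu.

305600 Btu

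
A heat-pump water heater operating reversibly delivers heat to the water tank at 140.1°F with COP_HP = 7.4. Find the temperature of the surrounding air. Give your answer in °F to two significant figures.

59 °F

COP_HP = T_H/(T_H − T_C) gives T_H − T_C = T_H/COP.
With T_H = 333.21 K, T_C = 333.21 × (1 − 1/7.4) = 288.18 K.
Converting, 288.18 K = 59.05°F.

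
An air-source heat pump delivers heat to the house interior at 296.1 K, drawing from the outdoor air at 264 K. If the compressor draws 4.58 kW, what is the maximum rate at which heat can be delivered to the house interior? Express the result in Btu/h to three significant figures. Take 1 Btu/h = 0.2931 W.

144000 Btu/h

The reservoir spacing is ΔT = 296.1 − 264 = 32.10 K.
COP_Carnot = T_H/ΔT = 296.10/32.10 = 9.224.
Q̇_max = COP_Carnot × Ẇ = 9.224 × 4.580 kW = 42.25 kW = 144100 Btu/h.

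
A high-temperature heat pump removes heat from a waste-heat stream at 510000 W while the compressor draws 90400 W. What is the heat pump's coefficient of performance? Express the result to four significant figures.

6.642

The first law gives Q̇_H = Q̇_C + Ẇ, so the three rates are Q̇_C = 510000, Q̇_H = 600400, Ẇ = 90400 W.
COP_HP = Q̇_H/Ẇ = 600400/90400 = 6.642.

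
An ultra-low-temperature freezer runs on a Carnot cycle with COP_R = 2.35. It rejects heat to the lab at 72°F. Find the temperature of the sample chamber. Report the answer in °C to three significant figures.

For a Carnot refrigerator COP_R = T_C/(T_H − T_C), so T_C = COP·T_H/(1 + COP).
With T_H = 295.37 K, T_C = 2.35 × 295.37/3.350 = 207.20 K.
Converting, 207.20 K = -65.95°C.

-65.9 °C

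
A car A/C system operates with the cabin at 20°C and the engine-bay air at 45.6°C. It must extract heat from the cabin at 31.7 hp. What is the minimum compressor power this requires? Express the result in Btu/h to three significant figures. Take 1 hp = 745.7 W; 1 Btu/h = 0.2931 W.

7040 Btu/h

In absolute terms T_C = 293.15 K and T_H = 318.75 K, so ΔT = 25.60 K.
COP_Carnot = T_C/ΔT = 293.15/25.60 = 11.45.
Ẇ_min = Q̇/COP_Carnot = 31.70/11.45 = 2.768 hp = 7043 Btu/h.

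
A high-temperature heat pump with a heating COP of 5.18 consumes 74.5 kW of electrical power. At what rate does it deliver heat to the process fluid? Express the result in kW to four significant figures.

Q̇_H = COP_HP × Ẇ = 5.18 × 74.50 = 385.9 kW.

385.9 kW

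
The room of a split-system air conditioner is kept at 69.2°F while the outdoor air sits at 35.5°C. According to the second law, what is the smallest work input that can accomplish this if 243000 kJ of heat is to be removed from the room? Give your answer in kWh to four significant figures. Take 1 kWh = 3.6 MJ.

3.408 kWh

In absolute terms T_C = 293.82 K and T_H = 308.65 K, so ΔT = 14.83 K.
The reversible limit is COP_R = T_C/ΔT = 19.81, so W_min = Q_C/COP = Q_C·ΔT/T_C.
W_min = 243000 × 14.83/293.82 = 12270 kJ = 3.408 kWh.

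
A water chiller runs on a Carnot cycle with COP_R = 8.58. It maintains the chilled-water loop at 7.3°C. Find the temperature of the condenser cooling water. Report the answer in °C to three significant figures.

COP_R = T_C/(T_H − T_C) gives T_H − T_C = T_C/COP.
With T_C = 280.45 K, T_H = 280.45 × (1 + 1/8.58) = 313.14 K.
Converting, 313.14 K = 39.99°C.

40.0 °C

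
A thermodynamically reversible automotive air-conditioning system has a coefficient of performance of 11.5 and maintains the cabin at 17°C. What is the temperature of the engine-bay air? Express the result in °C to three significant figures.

COP_R = T_C/(T_H − T_C) gives T_H − T_C = T_C/COP.
With T_C = 290.15 K, T_H = 290.15 × (1 + 1/11.5) = 315.38 K.
Converting, 315.38 K = 42.23°C.

42.2 °C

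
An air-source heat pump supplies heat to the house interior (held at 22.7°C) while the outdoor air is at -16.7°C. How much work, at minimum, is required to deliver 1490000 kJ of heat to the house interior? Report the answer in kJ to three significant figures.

198000 kJ

In absolute terms T_C = 256.45 K and T_H = 295.85 K, so ΔT = 39.40 K.
The reversible limit is COP_HP = T_H/ΔT = 7.509, so W_min = Q_H/COP = Q_H·ΔT/T_H.
W_min = 1490000 × 39.40/295.85 = 198400 kJ.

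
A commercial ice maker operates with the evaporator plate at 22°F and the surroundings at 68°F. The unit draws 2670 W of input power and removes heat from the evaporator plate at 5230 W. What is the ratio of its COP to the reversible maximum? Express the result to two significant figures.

0.19

COP_actual = Q̇_C/Ẇ = 5230/2670 = 1.959.
In absolute terms T_C = 267.59 K and T_H = 293.15 K, so ΔT = 25.56 K.
COP_Carnot = T_C/ΔT = 267.59/25.56 = 10.47.
η_II = COP_actual/COP_Carnot = 1.959/10.47 = 0.1871.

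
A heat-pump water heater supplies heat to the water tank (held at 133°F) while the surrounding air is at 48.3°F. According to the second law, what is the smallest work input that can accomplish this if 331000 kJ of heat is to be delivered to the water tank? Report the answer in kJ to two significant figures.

In absolute terms T_C = 282.21 K and T_H = 329.26 K, so ΔT = 47.06 K.
The reversible limit is COP_HP = T_H/ΔT = 6.997, so W_min = Q_H/COP = Q_H·ΔT/T_H.
W_min = 331000 × 47.06/329.26 = 47300 kJ.

47000 kJ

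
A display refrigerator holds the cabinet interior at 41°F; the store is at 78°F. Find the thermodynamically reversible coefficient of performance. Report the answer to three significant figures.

13.5

In absolute terms T_C = 278.15 K and T_H = 298.71 K, so ΔT = 20.56 K.
For a reversible cycle, COP_Carnot = T_C/ΔT = 278.15/20.56 = 13.53.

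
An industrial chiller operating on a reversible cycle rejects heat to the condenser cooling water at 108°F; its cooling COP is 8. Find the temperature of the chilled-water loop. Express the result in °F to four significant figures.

44.93 °F

For a Carnot refrigerator COP_R = T_C/(T_H − T_C), so T_C = COP·T_H/(1 + COP).
With T_H = 315.37 K, T_C = 8 × 315.37/9.000 = 280.33 K.
Converting, 280.33 K = 44.93°F.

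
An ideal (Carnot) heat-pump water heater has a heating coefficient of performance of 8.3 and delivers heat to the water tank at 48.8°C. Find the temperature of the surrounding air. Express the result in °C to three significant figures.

10.0 °C

COP_HP = T_H/(T_H − T_C) gives T_H − T_C = T_H/COP.
With T_H = 321.95 K, T_C = 321.95 × (1 − 1/8.3) = 283.16 K.
Converting, 283.16 K = 10.01°C.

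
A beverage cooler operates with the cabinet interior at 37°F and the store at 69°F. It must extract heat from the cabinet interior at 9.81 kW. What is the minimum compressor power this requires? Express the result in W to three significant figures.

632 W

In absolute terms T_C = 275.93 K and T_H = 293.71 K, so ΔT = 17.78 K.
COP_Carnot = T_C/ΔT = 275.93/17.78 = 15.52.
Ẇ_min = Q̇/COP_Carnot = 9.810/15.52 = 0.6320 kW = 632.0 W.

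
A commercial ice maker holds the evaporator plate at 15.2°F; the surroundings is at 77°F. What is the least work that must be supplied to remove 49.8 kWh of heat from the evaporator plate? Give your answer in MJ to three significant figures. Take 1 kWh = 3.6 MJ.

In absolute terms T_C = 263.82 K and T_H = 298.15 K, so ΔT = 34.33 K.
The reversible limit is COP_R = T_C/ΔT = 7.684, so W_min = Q_C/COP = Q_C·ΔT/T_C.
W_min = 49.80 × 34.33/263.82 = 6.481 kWh = 23.33 MJ.

23.3 MJ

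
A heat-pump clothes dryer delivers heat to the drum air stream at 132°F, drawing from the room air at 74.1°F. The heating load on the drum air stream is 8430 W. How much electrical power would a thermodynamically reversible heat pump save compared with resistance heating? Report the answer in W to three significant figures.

7610 W

In absolute terms T_C = 296.54 K and T_H = 328.71 K, so ΔT = 32.17 K.
COP_Carnot = T_H/ΔT = 328.71/32.17 = 10.22.
Resistance heating needs Ẇ_res = Q̇_H = 8430 W; the reversible heat pump needs only Ẇ_hp = Q̇_H/COP = 824.9 W.
Saving = 8430 − 824.9 = 7605 W.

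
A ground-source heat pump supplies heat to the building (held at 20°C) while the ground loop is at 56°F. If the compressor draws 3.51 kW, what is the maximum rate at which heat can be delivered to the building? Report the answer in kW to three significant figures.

In absolute terms T_C = 286.48 K and T_H = 293.15 K, so ΔT = 6.667 K.
COP_Carnot = T_H/ΔT = 293.15/6.667 = 43.97.
Q̇_max = COP_Carnot × Ẇ = 43.97 × 3.510 kW = 154.3 kW.

154 kW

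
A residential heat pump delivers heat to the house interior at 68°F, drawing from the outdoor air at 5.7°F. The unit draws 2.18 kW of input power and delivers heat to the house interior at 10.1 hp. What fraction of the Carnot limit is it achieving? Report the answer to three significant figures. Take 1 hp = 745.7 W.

Converting, Q̇_H = 10.10 hp = 7.532 kW, so COP_actual = Q̇_H/Ẇ = 7.532/2.180 = 3.455.
In absolute terms T_C = 258.54 K and T_H = 293.15 K, so ΔT = 34.61 K.
COP_Carnot = T_H/ΔT = 293.15/34.61 = 8.470.
η_II = COP_actual/COP_Carnot = 3.455/8.470 = 0.4079.

0.408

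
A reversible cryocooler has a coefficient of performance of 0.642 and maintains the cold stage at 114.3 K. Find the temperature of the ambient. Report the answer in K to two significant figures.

290 K

COP_R = T_C/(T_H − T_C) gives T_H − T_C = T_C/COP.
With T_C = 114.30 K, T_H = 114.30 × (1 + 1/0.642) = 292.34 K.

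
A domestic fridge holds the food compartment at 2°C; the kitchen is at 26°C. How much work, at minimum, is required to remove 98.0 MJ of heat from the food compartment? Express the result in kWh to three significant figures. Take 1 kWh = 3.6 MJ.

In absolute terms T_C = 275.15 K and T_H = 299.15 K, so ΔT = 24.00 K.
The reversible limit is COP_R = T_C/ΔT = 11.46, so W_min = Q_C/COP = Q_C·ΔT/T_C.
W_min = 98.00 × 24.00/275.15 = 8.548 MJ = 2.374 kWh.

2.37 kWh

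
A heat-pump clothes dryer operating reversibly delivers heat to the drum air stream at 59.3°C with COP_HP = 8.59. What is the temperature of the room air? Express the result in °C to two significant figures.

21 °C

COP_HP = T_H/(T_H − T_C) gives T_H − T_C = T_H/COP.
With T_H = 332.45 K, T_C = 332.45 × (1 − 1/8.59) = 293.75 K.
Converting, 293.75 K = 20.60°C.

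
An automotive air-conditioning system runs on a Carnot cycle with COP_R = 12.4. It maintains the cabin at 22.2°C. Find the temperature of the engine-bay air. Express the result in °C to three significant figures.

46.0 °C

COP_R = T_C/(T_H − T_C) gives T_H − T_C = T_C/COP.
With T_C = 295.35 K, T_H = 295.35 × (1 + 1/12.4) = 319.17 K.
Converting, 319.17 K = 46.02°C.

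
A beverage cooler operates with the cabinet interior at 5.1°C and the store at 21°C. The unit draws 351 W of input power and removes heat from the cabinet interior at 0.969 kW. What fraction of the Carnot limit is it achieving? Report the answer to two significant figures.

0.16

Converting, Q̇_C = 0.9690 kW = 969.0 W, so COP_actual = Q̇_C/Ẇ = 969.0/351.0 = 2.761.
In absolute terms T_C = 278.25 K and T_H = 294.15 K, so ΔT = 15.90 K.
COP_Carnot = T_C/ΔT = 278.25/15.90 = 17.50.
η_II = COP_actual/COP_Carnot = 2.761/17.50 = 0.1578.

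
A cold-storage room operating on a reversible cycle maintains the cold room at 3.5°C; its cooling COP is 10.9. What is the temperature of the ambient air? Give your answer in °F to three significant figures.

COP_R = T_C/(T_H − T_C) gives T_H − T_C = T_C/COP.
With T_C = 276.65 K, T_H = 276.65 × (1 + 1/10.9) = 302.03 K.
Converting, 302.03 K = 83.99°F.

84.0 °F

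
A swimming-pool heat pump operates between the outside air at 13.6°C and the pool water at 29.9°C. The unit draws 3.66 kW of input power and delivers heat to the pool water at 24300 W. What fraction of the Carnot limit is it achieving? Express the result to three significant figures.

Converting, Q̇_H = 24300 W = 24.30 kW, so COP_actual = Q̇_H/Ẇ = 24.30/3.660 = 6.639.
In absolute terms T_C = 286.75 K and T_H = 303.05 K, so ΔT = 16.30 K.
COP_Carnot = T_H/ΔT = 303.05/16.30 = 18.59.
η_II = COP_actual/COP_Carnot = 6.639/18.59 = 0.3571.

0.357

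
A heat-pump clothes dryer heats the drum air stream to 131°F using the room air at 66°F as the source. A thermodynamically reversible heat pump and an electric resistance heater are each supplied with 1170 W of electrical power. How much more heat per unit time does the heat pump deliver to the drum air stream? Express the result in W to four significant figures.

9462 W

In absolute terms T_C = 292.04 K and T_H = 328.15 K, so ΔT = 36.11 K.
COP_Carnot = T_H/ΔT = 328.15/36.11 = 9.087.
The heat pump delivers Q̇_H = COP × Ẇ = 10630 W; the resistance heater delivers Ẇ = 1170 W.
Extra = (COP − 1)·Ẇ = 9462 W.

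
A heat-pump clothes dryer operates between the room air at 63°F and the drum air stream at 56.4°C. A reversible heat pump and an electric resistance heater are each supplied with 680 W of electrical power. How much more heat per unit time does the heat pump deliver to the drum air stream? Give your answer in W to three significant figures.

5040 W

In absolute terms T_C = 290.37 K and T_H = 329.55 K, so ΔT = 39.18 K.
COP_Carnot = T_H/ΔT = 329.55/39.18 = 8.412.
The heat pump delivers Q̇_H = COP × Ẇ = 5720 W; the resistance heater delivers Ẇ = 680.0 W.
Extra = (COP − 1)·Ẇ = 5040 W.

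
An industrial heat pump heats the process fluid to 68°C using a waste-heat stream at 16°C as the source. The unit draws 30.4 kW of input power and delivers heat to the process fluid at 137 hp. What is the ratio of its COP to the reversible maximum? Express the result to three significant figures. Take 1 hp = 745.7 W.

Converting, Q̇_H = 137.0 hp = 102.2 kW, so COP_actual = Q̇_H/Ẇ = 102.2/30.40 = 3.361.
In absolute terms T_C = 289.15 K and T_H = 341.15 K, so ΔT = 52.00 K.
COP_Carnot = T_H/ΔT = 341.15/52.00 = 6.561.
η_II = COP_actual/COP_Carnot = 3.361/6.561 = 0.5122.

0.512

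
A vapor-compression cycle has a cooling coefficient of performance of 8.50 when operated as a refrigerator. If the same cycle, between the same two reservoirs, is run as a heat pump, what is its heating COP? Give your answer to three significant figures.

9.50

The first law on one cycle gives Q_H = Q_C + W, so Q_H/W = Q_C/W + 1.
COP_HP = COP_R + 1 = 8.50 + 1 = 9.50.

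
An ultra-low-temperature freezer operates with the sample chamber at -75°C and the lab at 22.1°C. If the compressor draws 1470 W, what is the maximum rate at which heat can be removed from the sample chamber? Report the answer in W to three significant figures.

In absolute terms T_C = 198.15 K and T_H = 295.25 K, so ΔT = 97.10 K.
COP_Carnot = T_C/ΔT = 198.15/97.10 = 2.041.
Q̇_max = COP_Carnot × Ẇ = 2.041 × 1470 W = 3000 W.

3000 W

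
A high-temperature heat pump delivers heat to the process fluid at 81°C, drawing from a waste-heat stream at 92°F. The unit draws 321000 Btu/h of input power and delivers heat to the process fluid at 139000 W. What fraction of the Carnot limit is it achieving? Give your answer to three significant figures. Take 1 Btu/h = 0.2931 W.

0.199

Converting, Q̇_H = 139000 W = 474200 Btu/h, so COP_actual = Q̇_H/Ẇ = 474200/321000 = 1.477.
In absolute terms T_C = 306.48 K and T_H = 354.15 K, so ΔT = 47.67 K.
COP_Carnot = T_H/ΔT = 354.15/47.67 = 7.430.
η_II = COP_actual/COP_Carnot = 1.477/7.430 = 0.1988.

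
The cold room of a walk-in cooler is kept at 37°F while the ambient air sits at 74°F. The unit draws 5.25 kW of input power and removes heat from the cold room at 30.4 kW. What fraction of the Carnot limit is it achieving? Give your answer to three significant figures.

0.431

COP_actual = Q̇_C/Ẇ = 30.40/5.250 = 5.790.
In absolute terms T_C = 275.93 K and T_H = 296.48 K, so ΔT = 20.56 K.
COP_Carnot = T_C/ΔT = 275.93/20.56 = 13.42.
η_II = COP_actual/COP_Carnot = 5.790/13.42 = 0.4314.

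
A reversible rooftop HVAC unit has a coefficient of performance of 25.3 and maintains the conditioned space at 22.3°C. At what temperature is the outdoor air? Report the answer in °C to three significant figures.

34.0 °C

COP_R = T_C/(T_H − T_C) gives T_H − T_C = T_C/COP.
With T_C = 295.45 K, T_H = 295.45 × (1 + 1/25.3) = 307.13 K.
Converting, 307.13 K = 33.98°C.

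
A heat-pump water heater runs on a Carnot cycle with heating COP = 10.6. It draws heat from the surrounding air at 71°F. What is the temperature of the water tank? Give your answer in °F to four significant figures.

126.3 °F

COP_HP = T_H/(T_H − T_C) rearranges to T_H = COP·T_C/(COP − 1).
With T_C = 294.82 K, T_H = 10.6 × 294.82/9.600 = 325.53 K.
Converting, 325.53 K = 126.28°F.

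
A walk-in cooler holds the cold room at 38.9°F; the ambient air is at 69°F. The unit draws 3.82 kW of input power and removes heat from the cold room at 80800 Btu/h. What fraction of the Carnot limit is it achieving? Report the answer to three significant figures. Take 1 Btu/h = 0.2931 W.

Converting, Q̇_C = 80800 Btu/h = 23.68 kW, so COP_actual = Q̇_C/Ẇ = 23.68/3.820 = 6.200.
In absolute terms T_C = 276.98 K and T_H = 293.71 K, so ΔT = 16.72 K.
COP_Carnot = T_C/ΔT = 276.98/16.72 = 16.56.
η_II = COP_actual/COP_Carnot = 6.200/16.56 = 0.3743.

0.374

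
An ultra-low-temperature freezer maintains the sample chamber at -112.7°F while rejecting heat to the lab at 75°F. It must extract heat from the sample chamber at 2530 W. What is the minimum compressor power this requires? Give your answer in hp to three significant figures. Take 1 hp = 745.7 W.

In absolute terms T_C = 192.76 K and T_H = 297.04 K, so ΔT = 104.3 K.
COP_Carnot = T_C/ΔT = 192.76/104.3 = 1.849.
Ẇ_min = Q̇/COP_Carnot = 2530/1.849 = 1369 W = 1.835 hp.

1.84 hp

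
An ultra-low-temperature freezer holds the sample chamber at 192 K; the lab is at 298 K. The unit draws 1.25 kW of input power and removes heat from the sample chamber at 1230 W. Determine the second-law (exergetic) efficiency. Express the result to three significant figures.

0.543

Converting, Q̇_C = 1230 W = 1.230 kW, so COP_actual = Q̇_C/Ẇ = 1.230/1.250 = 0.9840.
The reservoir spacing is ΔT = 298 − 192 = 106.0 K.
COP_Carnot = T_C/ΔT = 192.00/106.0 = 1.811.
η_II = COP_actual/COP_Carnot = 0.9840/1.811 = 0.5433.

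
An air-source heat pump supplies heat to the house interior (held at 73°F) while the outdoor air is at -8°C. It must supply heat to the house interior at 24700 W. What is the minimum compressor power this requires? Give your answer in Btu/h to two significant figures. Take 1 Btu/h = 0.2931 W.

8800 Btu/h

In absolute terms T_C = 265.15 K and T_H = 295.93 K, so ΔT = 30.78 K.
COP_Carnot = T_H/ΔT = 295.93/30.78 = 9.615.
Ẇ_min = Q̇/COP_Carnot = 24700/9.615 = 2569 W = 8765 Btu/h.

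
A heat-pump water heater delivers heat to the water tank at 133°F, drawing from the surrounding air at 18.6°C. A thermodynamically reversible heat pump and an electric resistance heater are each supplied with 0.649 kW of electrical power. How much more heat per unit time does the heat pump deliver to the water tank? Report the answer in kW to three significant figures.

5.05 kW

In absolute terms T_C = 291.75 K and T_H = 329.26 K, so ΔT = 37.51 K.
COP_Carnot = T_H/ΔT = 329.26/37.51 = 8.778.
The heat pump delivers Q̇_H = COP × Ẇ = 5.697 kW; the resistance heater delivers Ẇ = 0.6490 kW.
Extra = (COP − 1)·Ẇ = 5.048 kW.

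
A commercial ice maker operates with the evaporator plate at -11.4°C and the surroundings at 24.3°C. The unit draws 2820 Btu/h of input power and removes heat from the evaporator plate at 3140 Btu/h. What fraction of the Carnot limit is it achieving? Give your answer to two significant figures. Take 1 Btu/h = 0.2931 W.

COP_actual = Q̇_C/Ẇ = 3140/2820 = 1.113.
In absolute terms T_C = 261.75 K and T_H = 297.45 K, so ΔT = 35.70 K.
COP_Carnot = T_C/ΔT = 261.75/35.70 = 7.332.
η_II = COP_actual/COP_Carnot = 1.113/7.332 = 0.1519.

0.15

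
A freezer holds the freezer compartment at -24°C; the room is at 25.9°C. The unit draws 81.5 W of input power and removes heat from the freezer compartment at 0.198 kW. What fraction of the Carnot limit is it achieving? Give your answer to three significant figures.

Converting, Q̇_C = 0.1980 kW = 198.0 W, so COP_actual = Q̇_C/Ẇ = 198.0/81.50 = 2.429.
In absolute terms T_C = 249.15 K and T_H = 299.05 K, so ΔT = 49.90 K.
COP_Carnot = T_C/ΔT = 249.15/49.90 = 4.993.
η_II = COP_actual/COP_Carnot = 2.429/4.993 = 0.4866.

0.487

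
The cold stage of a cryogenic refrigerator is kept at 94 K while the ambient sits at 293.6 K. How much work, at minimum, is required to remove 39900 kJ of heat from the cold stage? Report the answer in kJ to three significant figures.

The reservoir spacing is ΔT = 293.6 − 94 = 199.6 K.
The reversible limit is COP_R = T_C/ΔT = 0.4709, so W_min = Q_C/COP = Q_C·ΔT/T_C.
W_min = 39900 × 199.6/94.00 = 84720 kJ.

84700 kJ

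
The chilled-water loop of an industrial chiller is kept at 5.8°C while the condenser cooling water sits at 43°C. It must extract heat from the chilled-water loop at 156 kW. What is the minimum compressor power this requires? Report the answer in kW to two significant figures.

21 kW

In absolute terms T_C = 278.95 K and T_H = 316.15 K, so ΔT = 37.20 K.
COP_Carnot = T_C/ΔT = 278.95/37.20 = 7.499.
Ẇ_min = Q̇/COP_Carnot = 156.0/7.499 = 20.80 kW.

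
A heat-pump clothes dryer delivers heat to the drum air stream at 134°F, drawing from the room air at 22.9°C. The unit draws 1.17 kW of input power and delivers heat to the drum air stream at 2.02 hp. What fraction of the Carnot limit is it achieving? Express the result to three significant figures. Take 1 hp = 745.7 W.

0.132

Converting, Q̇_H = 2.020 hp = 1.506 kW, so COP_actual = Q̇_H/Ẇ = 1.506/1.170 = 1.287.
In absolute terms T_C = 296.05 K and T_H = 329.82 K, so ΔT = 33.77 K.
COP_Carnot = T_H/ΔT = 329.82/33.77 = 9.768.
η_II = COP_actual/COP_Carnot = 1.287/9.768 = 0.1318.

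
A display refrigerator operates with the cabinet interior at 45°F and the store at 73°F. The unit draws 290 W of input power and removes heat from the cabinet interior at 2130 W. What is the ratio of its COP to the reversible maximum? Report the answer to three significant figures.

COP_actual = Q̇_C/Ẇ = 2130/290.0 = 7.345.
In absolute terms T_C = 280.37 K and T_H = 295.93 K, so ΔT = 15.56 K.
COP_Carnot = T_C/ΔT = 280.37/15.56 = 18.02.
η_II = COP_actual/COP_Carnot = 7.345/18.02 = 0.4075.

0.408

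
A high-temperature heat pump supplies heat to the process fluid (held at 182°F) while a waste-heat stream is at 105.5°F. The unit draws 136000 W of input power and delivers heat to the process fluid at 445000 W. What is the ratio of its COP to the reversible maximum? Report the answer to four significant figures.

0.3901

COP_actual = Q̇_H/Ẇ = 445000/136000 = 3.272.
In absolute terms T_C = 313.98 K and T_H = 356.48 K, so ΔT = 42.50 K.
COP_Carnot = T_H/ΔT = 356.48/42.50 = 8.388.
η_II = COP_actual/COP_Carnot = 3.272/8.388 = 0.3901.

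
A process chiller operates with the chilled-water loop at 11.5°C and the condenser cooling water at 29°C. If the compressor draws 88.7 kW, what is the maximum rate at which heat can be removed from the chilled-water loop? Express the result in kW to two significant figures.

In absolute terms T_C = 284.65 K and T_H = 302.15 K, so ΔT = 17.50 K.
COP_Carnot = T_C/ΔT = 284.65/17.50 = 16.27.
Q̇_max = COP_Carnot × Ẇ = 16.27 × 88.70 kW = 1443 kW.

1400 kW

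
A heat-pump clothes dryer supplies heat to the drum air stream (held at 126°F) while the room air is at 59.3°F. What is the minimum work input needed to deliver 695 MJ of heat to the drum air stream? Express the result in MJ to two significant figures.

In absolute terms T_C = 288.32 K and T_H = 325.37 K, so ΔT = 37.06 K.
The reversible limit is COP_HP = T_H/ΔT = 8.781, so W_min = Q_H/COP = Q_H·ΔT/T_H.
W_min = 695.0 × 37.06/325.37 = 79.15 MJ.

79 MJ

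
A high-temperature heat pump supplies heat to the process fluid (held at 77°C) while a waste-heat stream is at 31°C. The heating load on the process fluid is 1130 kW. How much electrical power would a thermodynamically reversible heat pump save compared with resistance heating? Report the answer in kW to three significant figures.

982 kW

In absolute terms T_C = 304.15 K and T_H = 350.15 K, so ΔT = 46.00 K.
COP_Carnot = T_H/ΔT = 350.15/46.00 = 7.612.
Resistance heating needs Ẇ_res = Q̇_H = 1130 kW; the reversible heat pump needs only Ẇ_hp = Q̇_H/COP = 148.5 kW.
Saving = 1130 − 148.5 = 981.5 kW.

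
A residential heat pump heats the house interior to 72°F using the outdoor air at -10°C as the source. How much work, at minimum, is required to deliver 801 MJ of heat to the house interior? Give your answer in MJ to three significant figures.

87.4 MJ

In absolute terms T_C = 263.15 K and T_H = 295.37 K, so ΔT = 32.22 K.
The reversible limit is COP_HP = T_H/ΔT = 9.167, so W_min = Q_H/COP = Q_H·ΔT/T_H.
W_min = 801.0 × 32.22/295.37 = 87.38 MJ.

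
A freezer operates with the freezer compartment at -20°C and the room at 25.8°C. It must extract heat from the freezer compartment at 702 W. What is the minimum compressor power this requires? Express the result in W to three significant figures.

127 W

In absolute terms T_C = 253.15 K and T_H = 298.95 K, so ΔT = 45.80 K.
COP_Carnot = T_C/ΔT = 253.15/45.80 = 5.527.
Ẇ_min = Q̇/COP_Carnot = 702.0/5.527 = 127.0 W.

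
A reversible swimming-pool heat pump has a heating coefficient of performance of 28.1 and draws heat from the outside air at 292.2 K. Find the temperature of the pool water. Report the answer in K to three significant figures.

303 K

COP_HP = T_H/(T_H − T_C) rearranges to T_H = COP·T_C/(COP − 1).
With T_C = 292.20 K, T_H = 28.1 × 292.20/27.10 = 302.98 K.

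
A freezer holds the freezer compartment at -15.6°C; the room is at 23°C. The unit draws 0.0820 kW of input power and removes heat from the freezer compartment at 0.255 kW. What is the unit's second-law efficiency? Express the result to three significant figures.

0.466

COP_actual = Q̇_C/Ẇ = 0.2550/0.08200 = 3.110.
In absolute terms T_C = 257.55 K and T_H = 296.15 K, so ΔT = 38.60 K.
COP_Carnot = T_C/ΔT = 257.55/38.60 = 6.672.
η_II = COP_actual/COP_Carnot = 3.110/6.672 = 0.4661.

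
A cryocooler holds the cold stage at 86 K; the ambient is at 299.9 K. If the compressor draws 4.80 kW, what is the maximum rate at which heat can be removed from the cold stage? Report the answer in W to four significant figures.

1930 W

The reservoir spacing is ΔT = 299.9 − 86 = 213.9 K.
COP_Carnot = T_C/ΔT = 86.00/213.9 = 0.4021.
Q̇_max = COP_Carnot × Ẇ = 0.4021 × 4.800 kW = 1.930 kW = 1930 W.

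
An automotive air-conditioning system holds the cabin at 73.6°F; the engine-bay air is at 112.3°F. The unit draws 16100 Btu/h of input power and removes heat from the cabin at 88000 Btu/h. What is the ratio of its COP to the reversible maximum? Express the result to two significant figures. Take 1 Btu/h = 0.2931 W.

0.40

COP_actual = Q̇_C/Ẇ = 88000/16100 = 5.466.
In absolute terms T_C = 296.26 K and T_H = 317.76 K, so ΔT = 21.50 K.
COP_Carnot = T_C/ΔT = 296.26/21.50 = 13.78.
η_II = COP_actual/COP_Carnot = 5.466/13.78 = 0.3967.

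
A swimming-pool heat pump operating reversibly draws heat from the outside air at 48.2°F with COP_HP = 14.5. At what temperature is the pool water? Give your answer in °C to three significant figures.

COP_HP = T_H/(T_H − T_C) rearranges to T_H = COP·T_C/(COP − 1).
With T_C = 282.15 K, T_H = 14.5 × 282.15/13.50 = 303.05 K.
Converting, 303.05 K = 29.90°C.

29.9 °C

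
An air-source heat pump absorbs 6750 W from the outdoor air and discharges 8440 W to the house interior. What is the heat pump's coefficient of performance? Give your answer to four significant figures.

4.994

The first law gives Q̇_H = Q̇_C + Ẇ, so the three rates are Q̇_C = 6750, Q̇_H = 8440, Ẇ = 1690 W.
COP_HP = Q̇_H/Ẇ = 8440/1690 = 4.994.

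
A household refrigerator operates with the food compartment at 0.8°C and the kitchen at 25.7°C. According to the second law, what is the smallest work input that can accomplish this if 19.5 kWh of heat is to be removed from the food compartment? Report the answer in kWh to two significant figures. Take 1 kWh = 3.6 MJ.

1.8 kWh

In absolute terms T_C = 273.95 K and T_H = 298.85 K, so ΔT = 24.90 K.
The reversible limit is COP_R = T_C/ΔT = 11.00, so W_min = Q_C/COP = Q_C·ΔT/T_C.
W_min = 19.50 × 24.90/273.95 = 1.772 kWh.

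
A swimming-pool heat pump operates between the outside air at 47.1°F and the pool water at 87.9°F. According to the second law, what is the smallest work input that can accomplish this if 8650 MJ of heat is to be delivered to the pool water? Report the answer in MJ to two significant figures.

In absolute terms T_C = 281.54 K and T_H = 304.21 K, so ΔT = 22.67 K.
The reversible limit is COP_HP = T_H/ΔT = 13.42, so W_min = Q_H/COP = Q_H·ΔT/T_H.
W_min = 8650 × 22.67/304.21 = 644.5 MJ.

640 MJ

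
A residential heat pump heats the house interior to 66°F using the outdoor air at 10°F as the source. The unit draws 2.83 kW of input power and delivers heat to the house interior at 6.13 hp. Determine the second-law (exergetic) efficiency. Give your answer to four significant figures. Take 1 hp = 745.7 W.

0.1721

Converting, Q̇_H = 6.130 hp = 4.571 kW, so COP_actual = Q̇_H/Ẇ = 4.571/2.830 = 1.615.
In absolute terms T_C = 260.93 K and T_H = 292.04 K, so ΔT = 31.11 K.
COP_Carnot = T_H/ΔT = 292.04/31.11 = 9.387.
η_II = COP_actual/COP_Carnot = 1.615/9.387 = 0.1721.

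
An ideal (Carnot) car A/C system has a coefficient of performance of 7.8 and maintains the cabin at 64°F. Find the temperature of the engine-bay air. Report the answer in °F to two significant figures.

COP_R = T_C/(T_H − T_C) gives T_H − T_C = T_C/COP.
With T_C = 290.93 K, T_H = 290.93 × (1 + 1/7.8) = 328.23 K.
Converting, 328.23 K = 131.14°F.

130 °F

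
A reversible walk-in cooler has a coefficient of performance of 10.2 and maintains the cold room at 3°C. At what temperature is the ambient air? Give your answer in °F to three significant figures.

86.1 °F

COP_R = T_C/(T_H − T_C) gives T_H − T_C = T_C/COP.
With T_C = 276.15 K, T_H = 276.15 × (1 + 1/10.2) = 303.22 K.
Converting, 303.22 K = 86.13°F.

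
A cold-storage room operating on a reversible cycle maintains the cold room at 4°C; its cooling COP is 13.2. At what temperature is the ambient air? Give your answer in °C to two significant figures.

25 °C

COP_R = T_C/(T_H − T_C) gives T_H − T_C = T_C/COP.
With T_C = 277.15 K, T_H = 277.15 × (1 + 1/13.2) = 298.15 K.
Converting, 298.15 K = 25.00°C.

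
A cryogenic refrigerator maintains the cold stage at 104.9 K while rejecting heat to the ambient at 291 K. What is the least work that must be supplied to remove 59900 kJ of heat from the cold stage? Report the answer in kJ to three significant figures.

The reservoir spacing is ΔT = 291 − 104.9 = 186.1 K.
The reversible limit is COP_R = T_C/ΔT = 0.5637, so W_min = Q_C/COP = Q_C·ΔT/T_C.
W_min = 59900 × 186.1/104.90 = 106300 kJ.

106000 kJ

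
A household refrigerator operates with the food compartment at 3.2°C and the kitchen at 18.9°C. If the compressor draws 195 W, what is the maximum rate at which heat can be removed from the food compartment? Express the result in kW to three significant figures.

In absolute terms T_C = 276.35 K and T_H = 292.05 K, so ΔT = 15.70 K.
COP_Carnot = T_C/ΔT = 276.35/15.70 = 17.60.
Q̇_max = COP_Carnot × Ẇ = 17.60 × 195.0 W = 3432 W = 3.432 kW.

3.43 kW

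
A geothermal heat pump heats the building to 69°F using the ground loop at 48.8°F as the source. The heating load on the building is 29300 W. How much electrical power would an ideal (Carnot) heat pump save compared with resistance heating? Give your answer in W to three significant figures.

In absolute terms T_C = 282.48 K and T_H = 293.71 K, so ΔT = 11.22 K.
COP_Carnot = T_H/ΔT = 293.71/11.22 = 26.17.
Resistance heating needs Ẇ_res = Q̇_H = 29300 W; the reversible heat pump needs only Ẇ_hp = Q̇_H/COP = 1120 W.
Saving = 29300 − 1120 = 28180 W.

28200 W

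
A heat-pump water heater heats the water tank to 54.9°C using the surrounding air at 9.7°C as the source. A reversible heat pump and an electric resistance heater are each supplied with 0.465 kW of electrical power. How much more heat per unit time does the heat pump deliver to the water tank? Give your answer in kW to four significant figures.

In absolute terms T_C = 282.85 K and T_H = 328.05 K, so ΔT = 45.20 K.
COP_Carnot = T_H/ΔT = 328.05/45.20 = 7.258.
The heat pump delivers Q̇_H = COP × Ẇ = 3.375 kW; the resistance heater delivers Ẇ = 0.4650 kW.
Extra = (COP − 1)·Ẇ = 2.910 kW.

2.910 kW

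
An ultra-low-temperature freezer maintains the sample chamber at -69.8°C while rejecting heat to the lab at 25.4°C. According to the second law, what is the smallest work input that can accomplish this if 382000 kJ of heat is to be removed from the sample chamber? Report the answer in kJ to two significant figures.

180000 kJ

In absolute terms T_C = 203.35 K and T_H = 298.55 K, so ΔT = 95.20 K.
The reversible limit is COP_R = T_C/ΔT = 2.136, so W_min = Q_C/COP = Q_C·ΔT/T_C.
W_min = 382000 × 95.20/203.35 = 178800 kJ.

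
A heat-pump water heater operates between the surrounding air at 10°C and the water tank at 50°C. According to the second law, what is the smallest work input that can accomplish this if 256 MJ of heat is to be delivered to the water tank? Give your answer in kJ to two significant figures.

In absolute terms T_C = 283.15 K and T_H = 323.15 K, so ΔT = 40.00 K.
The reversible limit is COP_HP = T_H/ΔT = 8.079, so W_min = Q_H/COP = Q_H·ΔT/T_H.
W_min = 256.0 × 40.00/323.15 = 31.69 MJ = 31690 kJ.

32000 kJ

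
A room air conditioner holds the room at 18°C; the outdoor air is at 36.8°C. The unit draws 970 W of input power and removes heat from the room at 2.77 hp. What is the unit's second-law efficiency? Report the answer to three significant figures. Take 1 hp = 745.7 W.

0.138

Converting, Q̇_C = 2.770 hp = 2066 W, so COP_actual = Q̇_C/Ẇ = 2066/970.0 = 2.129.
In absolute terms T_C = 291.15 K and T_H = 309.95 K, so ΔT = 18.80 K.
COP_Carnot = T_C/ΔT = 291.15/18.80 = 15.49.
η_II = COP_actual/COP_Carnot = 2.129/15.49 = 0.1375.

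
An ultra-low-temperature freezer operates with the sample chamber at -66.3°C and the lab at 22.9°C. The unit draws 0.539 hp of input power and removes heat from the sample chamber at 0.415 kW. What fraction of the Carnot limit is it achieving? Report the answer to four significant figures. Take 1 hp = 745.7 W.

0.4453

Converting, Q̇_C = 0.4150 kW = 0.5565 hp, so COP_actual = Q̇_C/Ẇ = 0.5565/0.5390 = 1.033.
In absolute terms T_C = 206.85 K and T_H = 296.05 K, so ΔT = 89.20 K.
COP_Carnot = T_C/ΔT = 206.85/89.20 = 2.319.
η_II = COP_actual/COP_Carnot = 1.033/2.319 = 0.4453.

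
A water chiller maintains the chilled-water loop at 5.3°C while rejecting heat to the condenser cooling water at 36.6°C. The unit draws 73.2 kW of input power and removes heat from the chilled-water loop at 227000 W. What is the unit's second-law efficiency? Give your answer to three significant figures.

Converting, Q̇_C = 227000 W = 227.0 kW, so COP_actual = Q̇_C/Ẇ = 227.0/73.20 = 3.101.
In absolute terms T_C = 278.45 K and T_H = 309.75 K, so ΔT = 31.30 K.
COP_Carnot = T_C/ΔT = 278.45/31.30 = 8.896.
η_II = COP_actual/COP_Carnot = 3.101/8.896 = 0.3486.

0.349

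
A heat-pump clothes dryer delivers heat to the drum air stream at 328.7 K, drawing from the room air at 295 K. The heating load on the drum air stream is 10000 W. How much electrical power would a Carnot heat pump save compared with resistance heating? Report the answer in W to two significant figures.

The reservoir spacing is ΔT = 328.7 − 295 = 33.70 K.
COP_Carnot = T_H/ΔT = 328.70/33.70 = 9.754.
Resistance heating needs Ẇ_res = Q̇_H = 10000 W; the reversible heat pump needs only Ẇ_hp = Q̇_H/COP = 1025 W.
Saving = 10000 − 1025 = 8975 W.

9000 W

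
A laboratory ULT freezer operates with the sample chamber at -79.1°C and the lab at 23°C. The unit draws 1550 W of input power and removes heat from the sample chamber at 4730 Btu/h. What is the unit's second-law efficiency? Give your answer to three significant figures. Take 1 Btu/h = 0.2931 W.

Converting, Q̇_C = 4730 Btu/h = 1386 W, so COP_actual = Q̇_C/Ẇ = 1386/1550 = 0.8944.
In absolute terms T_C = 194.05 K and T_H = 296.15 K, so ΔT = 102.1 K.
COP_Carnot = T_C/ΔT = 194.05/102.1 = 1.901.
η_II = COP_actual/COP_Carnot = 0.8944/1.901 = 0.4706.

0.471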